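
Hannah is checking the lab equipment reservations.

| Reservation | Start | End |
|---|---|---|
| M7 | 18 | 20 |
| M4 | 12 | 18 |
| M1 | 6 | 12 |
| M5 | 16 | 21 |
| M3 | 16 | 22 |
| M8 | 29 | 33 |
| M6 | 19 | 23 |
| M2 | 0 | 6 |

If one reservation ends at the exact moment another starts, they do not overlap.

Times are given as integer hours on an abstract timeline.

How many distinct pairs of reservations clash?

8

Sorted by start: M2, M1, M4, M3, M5, M7, M6, M8.
M1 starts exactly when M2 ends (back-to-back, no overlap), so M2 has no further overlaps.
M4 starts exactly when M1 ends (back-to-back, no overlap), so M1 has no further overlaps.
M3 starts before M4 ends → M4 and M3 overlap.
M5 starts before M4 ends → M4 and M5 overlap.
M7 starts exactly when M4 ends (back-to-back, no overlap), so M4 has no further overlaps.
M5 starts before M3 ends → M3 and M5 overlap.
M7 starts before M3 ends → M3 and M7 overlap.
M6 starts before M3 ends → M3 and M6 overlap.
M8 starts after M3 ends.
M7 starts before M5 ends → M5 and M7 overlap.
M6 starts before M5 ends → M5 and M6 overlap.
M8 starts after M5 ends.
M6 starts before M7 ends → M7 and M6 overlap.
M8 starts after M7 ends.
M8 starts after M6 ends.
Overlapping pairs: M3 & M4, M3 & M5, M3 & M6, M3 & M7, M4 & M5, M5 & M6, M5 & M7, M6 & M7 — 8 in total.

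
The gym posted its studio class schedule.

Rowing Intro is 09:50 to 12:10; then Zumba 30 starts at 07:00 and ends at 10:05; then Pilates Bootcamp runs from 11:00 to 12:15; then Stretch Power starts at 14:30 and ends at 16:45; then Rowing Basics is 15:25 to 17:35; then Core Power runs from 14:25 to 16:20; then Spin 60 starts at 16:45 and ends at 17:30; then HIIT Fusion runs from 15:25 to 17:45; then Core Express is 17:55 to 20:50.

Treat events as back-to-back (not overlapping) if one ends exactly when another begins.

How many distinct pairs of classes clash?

10

Check each pair: they overlap iff neither finishes before the other starts.
Sorted by start: Zumba 30, Rowing Intro, Pilates Bootcamp, Core Power, Stretch Power, Rowing Basics, HIIT Fusion, Spin 60, Core Express.
Rowing Intro starts before Zumba 30 ends → Zumba 30 and Rowing Intro overlap.
Pilates Bootcamp starts after Zumba 30 ends, so Zumba 30 has no further overlaps.
Pilates Bootcamp starts before Rowing Intro ends → Rowing Intro and Pilates Bootcamp overlap.
Core Power starts after Rowing Intro ends, so Rowing Intro has no further overlaps.
Core Power starts after Pilates Bootcamp ends, so Pilates Bootcamp has no further overlaps.
Stretch Power starts before Core Power ends → Core Power and Stretch Power overlap.
Rowing Basics starts before Core Power ends → Core Power and Rowing Basics overlap.
HIIT Fusion starts before Core Power ends → Core Power and HIIT Fusion overlap.
Spin 60 starts after Core Power ends, so Core Power has no further overlaps.
Rowing Basics starts before Stretch Power ends → Stretch Power and Rowing Basics overlap.
HIIT Fusion starts before Stretch Power ends → Stretch Power and HIIT Fusion overlap.
Spin 60 starts exactly when Stretch Power ends (back-to-back, no overlap), so Stretch Power has no further overlaps.
HIIT Fusion starts before Rowing Basics ends → Rowing Basics and HIIT Fusion overlap.
Spin 60 starts before Rowing Basics ends → Rowing Basics and Spin 60 overlap.
Core Express starts after Rowing Basics ends.
Spin 60 starts before HIIT Fusion ends → HIIT Fusion and Spin 60 overlap.
Core Express starts after HIIT Fusion ends.
Core Express starts after Spin 60 ends.
Overlapping pairs: Core Power & HIIT Fusion, Core Power & Rowing Basics, Core Power & Stretch Power, HIIT Fusion & Rowing Basics, HIIT Fusion & Spin 60, HIIT Fusion & Stretch Power, Pilates Bootcamp & Rowing Intro, Rowing Basics & Spin 60, Rowing Basics & Stretch Power, Rowing Intro & Zumba 30 — 10 in total.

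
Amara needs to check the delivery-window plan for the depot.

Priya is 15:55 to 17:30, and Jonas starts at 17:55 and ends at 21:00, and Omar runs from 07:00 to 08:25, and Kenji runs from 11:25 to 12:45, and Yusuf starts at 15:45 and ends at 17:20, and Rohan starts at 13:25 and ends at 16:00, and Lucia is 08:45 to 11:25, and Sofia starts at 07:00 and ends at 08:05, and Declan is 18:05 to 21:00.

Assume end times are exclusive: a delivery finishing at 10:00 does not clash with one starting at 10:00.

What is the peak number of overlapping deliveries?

Sweep the timeline, counting +1 at each start and −1 at each end (ends before starts at a tie):
07:00 start Omar → 1
07:00 start Sofia → 2
08:05 end Sofia → 1
08:25 end Omar → 0
08:45 start Lucia → 1
11:25 end Lucia → 0
11:25 start Kenji → 1
12:45 end Kenji → 0
13:25 start Rohan → 1
15:45 start Yusuf → 2
15:55 start Priya → 3
16:00 end Rohan → 2
17:20 end Yusuf → 1
17:30 end Priya → 0
17:55 start Jonas → 1
18:05 start Declan → 2
21:00 end Declan → 1
21:00 end Jonas → 0
Peak is 3, at 15:55 (Priya, Rohan, Yusuf).

3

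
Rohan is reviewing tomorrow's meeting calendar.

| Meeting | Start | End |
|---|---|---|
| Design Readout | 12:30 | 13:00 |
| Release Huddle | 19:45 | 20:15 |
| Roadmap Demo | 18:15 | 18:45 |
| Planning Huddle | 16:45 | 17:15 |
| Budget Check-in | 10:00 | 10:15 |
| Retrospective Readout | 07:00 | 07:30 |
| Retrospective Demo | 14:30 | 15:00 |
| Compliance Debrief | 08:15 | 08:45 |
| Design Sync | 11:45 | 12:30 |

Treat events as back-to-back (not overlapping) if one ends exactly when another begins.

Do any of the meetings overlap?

Two intervals overlap when each starts before the other ends.
Sorted by start: Retrospective Readout, Compliance Debrief, Budget Check-in, Design Sync, Design Readout, Retrospective Demo, Planning Huddle, Roadmap Demo, Release Huddle.
Compliance Debrief starts after Retrospective Readout ends; Retrospective Readout is clear from here.
Budget Check-in starts after Compliance Debrief ends; Compliance Debrief is clear from here.
Design Sync starts after Budget Check-in ends; Budget Check-in is clear from here.
Design Readout starts exactly when Design Sync ends (back-to-back, no overlap); Design Sync is clear from here.
Retrospective Demo starts after Design Readout ends; Design Readout is clear from here.
Planning Huddle starts after Retrospective Demo ends; Retrospective Demo is clear from here.
Roadmap Demo starts after Planning Huddle ends; Planning Huddle is clear from here.
Release Huddle starts after Roadmap Demo ends.
Every pair is clear; the schedule has no overlaps.

No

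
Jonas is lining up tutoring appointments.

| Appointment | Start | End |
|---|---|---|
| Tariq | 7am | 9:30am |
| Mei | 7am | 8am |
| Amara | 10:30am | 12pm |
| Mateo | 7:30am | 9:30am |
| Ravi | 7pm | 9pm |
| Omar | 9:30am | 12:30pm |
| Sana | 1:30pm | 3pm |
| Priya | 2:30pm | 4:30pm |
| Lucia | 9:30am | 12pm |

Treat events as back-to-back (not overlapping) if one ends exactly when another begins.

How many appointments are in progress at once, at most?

Walk through starts and ends in time order (an end at T is processed before a start at T):
7am start Mei → 1
7am start Tariq → 2
7:30am start Mateo → 3
8am end Mei → 2
9:30am end Mateo → 1
9:30am end Tariq → 0
9:30am start Lucia → 1
9:30am start Omar → 2
10:30am start Amara → 3
12pm end Amara → 2
12pm end Lucia → 1
12:30pm end Omar → 0
1:30pm start Sana → 1
2:30pm start Priya → 2
3pm end Sana → 1
4:30pm end Priya → 0
7pm start Ravi → 1
9pm end Ravi → 0
Peak is 3, at 7:30am (Mateo, Mei, Tariq).

3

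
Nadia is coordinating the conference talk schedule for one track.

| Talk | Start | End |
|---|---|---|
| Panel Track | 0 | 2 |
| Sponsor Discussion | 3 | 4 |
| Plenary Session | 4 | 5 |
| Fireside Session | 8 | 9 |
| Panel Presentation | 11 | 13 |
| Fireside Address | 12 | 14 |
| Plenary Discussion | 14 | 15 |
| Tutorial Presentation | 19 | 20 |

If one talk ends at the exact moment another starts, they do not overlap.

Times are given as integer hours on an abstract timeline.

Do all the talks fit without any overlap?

No

Sorted by start: Panel Track, Sponsor Discussion, Plenary Session, Fireside Session, Panel Presentation, Fireside Address, Plenary Discussion, Tutorial Presentation.
Sponsor Discussion starts after Panel Track ends, so nothing later overlaps Panel Track either.
Plenary Session starts exactly when Sponsor Discussion ends (back-to-back, no overlap), so nothing later overlaps Sponsor Discussion either.
Fireside Session starts after Plenary Session ends, so nothing later overlaps Plenary Session either.
Panel Presentation starts after Fireside Session ends, so nothing later overlaps Fireside Session either.
Fireside Address starts before Panel Presentation ends → Panel Presentation and Fireside Address overlap.
That's a conflict, so the schedule is not conflict-free.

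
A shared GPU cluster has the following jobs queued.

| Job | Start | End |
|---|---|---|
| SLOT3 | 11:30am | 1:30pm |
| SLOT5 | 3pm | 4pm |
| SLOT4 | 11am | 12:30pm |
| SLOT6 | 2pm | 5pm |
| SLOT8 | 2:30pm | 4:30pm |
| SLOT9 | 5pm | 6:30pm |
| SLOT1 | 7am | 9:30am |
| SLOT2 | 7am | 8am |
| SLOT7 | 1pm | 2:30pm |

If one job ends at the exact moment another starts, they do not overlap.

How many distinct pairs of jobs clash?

Sorted by start: SLOT1, SLOT2, SLOT4, SLOT3, SLOT7, SLOT6, SLOT8, SLOT5, SLOT9.
SLOT2 starts before SLOT1 ends → SLOT1 and SLOT2 overlap.
SLOT4 starts after SLOT1 ends, so SLOT1 has no further overlaps.
SLOT4 starts after SLOT2 ends, so SLOT2 has no further overlaps.
SLOT3 starts before SLOT4 ends → SLOT4 and SLOT3 overlap.
SLOT7 starts after SLOT4 ends, so SLOT4 has no further overlaps.
SLOT7 starts before SLOT3 ends → SLOT3 and SLOT7 overlap.
SLOT6 starts after SLOT3 ends, so SLOT3 has no further overlaps.
SLOT6 starts before SLOT7 ends → SLOT7 and SLOT6 overlap.
SLOT8 starts exactly when SLOT7 ends (back-to-back, no overlap), so SLOT7 has no further overlaps.
SLOT8 starts before SLOT6 ends → SLOT6 and SLOT8 overlap.
SLOT5 starts before SLOT6 ends → SLOT6 and SLOT5 overlap.
SLOT9 starts exactly when SLOT6 ends (back-to-back, no overlap).
SLOT5 starts before SLOT8 ends → SLOT8 and SLOT5 overlap.
SLOT9 starts after SLOT8 ends.
SLOT9 starts after SLOT5 ends.
Overlapping pairs: SLOT1 & SLOT2, SLOT3 & SLOT4, SLOT3 & SLOT7, SLOT5 & SLOT6, SLOT5 & SLOT8, SLOT6 & SLOT7, SLOT6 & SLOT8 — 7 in total.

7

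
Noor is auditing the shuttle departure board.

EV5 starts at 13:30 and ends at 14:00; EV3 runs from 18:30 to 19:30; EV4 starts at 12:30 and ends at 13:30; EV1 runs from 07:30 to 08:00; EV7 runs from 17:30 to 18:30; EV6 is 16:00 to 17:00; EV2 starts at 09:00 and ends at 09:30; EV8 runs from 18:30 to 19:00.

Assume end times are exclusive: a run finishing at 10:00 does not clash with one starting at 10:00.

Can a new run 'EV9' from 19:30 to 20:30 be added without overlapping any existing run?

Yes — the slot is free

EV1: ends 08:00 at or before EV9 starts 19:30 → clear.
EV2: ends 09:30 at or before EV9 starts 19:30 → clear.
EV4: ends 13:30 at or before EV9 starts 19:30 → clear.
EV5: ends 14:00 at or before EV9 starts 19:30 → clear.
EV6: ends 17:00 at or before EV9 starts 19:30 → clear.
EV7: ends 18:30 at or before EV9 starts 19:30 → clear.
EV3: ends 19:30 at or before EV9 starts 19:30 → clear.
EV8: ends 19:00 at or before EV9 starts 19:30 → clear.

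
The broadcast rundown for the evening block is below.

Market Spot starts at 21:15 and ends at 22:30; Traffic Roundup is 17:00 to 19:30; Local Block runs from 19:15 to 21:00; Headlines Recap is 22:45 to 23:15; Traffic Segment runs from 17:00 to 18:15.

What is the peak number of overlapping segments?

Sweep the timeline, counting +1 at each start and −1 at each end (ends before starts at a tie):
17:00 start Traffic Roundup → 1
17:00 start Traffic Segment → 2
18:15 end Traffic Segment → 1
19:15 start Local Block → 2
19:30 end Traffic Roundup → 1
21:00 end Local Block → 0
21:15 start Market Spot → 1
22:30 end Market Spot → 0
22:45 start Headlines Recap → 1
23:15 end Headlines Recap → 0
Peak is 2, at 17:00 (Traffic Roundup, Traffic Segment).

2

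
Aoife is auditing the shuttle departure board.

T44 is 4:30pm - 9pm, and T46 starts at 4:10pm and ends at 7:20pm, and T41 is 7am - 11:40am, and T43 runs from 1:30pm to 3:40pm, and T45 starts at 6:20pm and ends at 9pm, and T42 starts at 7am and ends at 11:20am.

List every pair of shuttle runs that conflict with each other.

T41 & T42, T44 & T45, T44 & T46, T45 & T46

Check each pair: they overlap iff neither finishes before the other starts.
Sorted by start: T41, T42, T43, T46, T44, T45.
T42 starts before T41 ends → T41 and T42 overlap.
T43 starts after T41 ends; T41 is clear from here.
T43 starts after T42 ends; T42 is clear from here.
T46 starts after T43 ends; T43 is clear from here.
T44 starts before T46 ends → T46 and T44 overlap.
T45 starts before T46 ends → T46 and T45 overlap.
T45 starts before T44 ends → T44 and T45 overlap.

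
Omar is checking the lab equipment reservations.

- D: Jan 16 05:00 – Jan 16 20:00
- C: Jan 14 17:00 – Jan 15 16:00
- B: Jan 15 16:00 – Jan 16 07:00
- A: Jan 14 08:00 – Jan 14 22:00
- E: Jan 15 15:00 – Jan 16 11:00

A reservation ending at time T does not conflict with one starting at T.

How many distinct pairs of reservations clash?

Sorted by start: A, C, E, B, D.
C starts before A ends → A and C overlap.
E starts after A ends, so A has no further overlaps.
E starts before C ends → C and E overlap.
B starts exactly when C ends (back-to-back, no overlap), so C has no further overlaps.
B starts before E ends → E and B overlap.
D starts before E ends → E and D overlap.
D starts before B ends → B and D overlap.
Overlapping pairs: A & C, B & D, B & E, C & E, D & E — 5 in total.

5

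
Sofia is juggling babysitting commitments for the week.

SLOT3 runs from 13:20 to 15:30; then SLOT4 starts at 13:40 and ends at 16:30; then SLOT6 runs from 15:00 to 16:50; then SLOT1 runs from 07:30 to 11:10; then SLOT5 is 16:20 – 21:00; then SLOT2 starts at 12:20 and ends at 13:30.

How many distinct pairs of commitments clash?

6

Sorted by start: SLOT1, SLOT2, SLOT3, SLOT4, SLOT6, SLOT5.
SLOT2 starts after SLOT1 ends; SLOT1 is clear from here.
SLOT3 starts before SLOT2 ends → SLOT2 and SLOT3 overlap.
SLOT4 starts after SLOT2 ends; SLOT2 is clear from here.
SLOT4 starts before SLOT3 ends → SLOT3 and SLOT4 overlap.
SLOT6 starts before SLOT3 ends → SLOT3 and SLOT6 overlap.
SLOT5 starts after SLOT3 ends.
SLOT6 starts before SLOT4 ends → SLOT4 and SLOT6 overlap.
SLOT5 starts before SLOT4 ends → SLOT4 and SLOT5 overlap.
SLOT5 starts before SLOT6 ends → SLOT6 and SLOT5 overlap.
Overlapping pairs: SLOT2 & SLOT3, SLOT3 & SLOT4, SLOT3 & SLOT6, SLOT4 & SLOT5, SLOT4 & SLOT6, SLOT5 & SLOT6 — 6 in total.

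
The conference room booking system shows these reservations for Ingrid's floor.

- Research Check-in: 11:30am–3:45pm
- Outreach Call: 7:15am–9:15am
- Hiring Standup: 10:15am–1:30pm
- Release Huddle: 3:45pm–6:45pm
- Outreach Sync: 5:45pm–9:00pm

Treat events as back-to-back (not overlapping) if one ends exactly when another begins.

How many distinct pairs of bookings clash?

Sorted by start: Outreach Call, Hiring Standup, Research Check-in, Release Huddle, Outreach Sync.
Hiring Standup starts after Outreach Call ends, so nothing later overlaps Outreach Call either.
Research Check-in starts before Hiring Standup ends → Hiring Standup and Research Check-in overlap.
Release Huddle starts after Hiring Standup ends, so nothing later overlaps Hiring Standup either.
Release Huddle starts exactly when Research Check-in ends (back-to-back, no overlap), so nothing later overlaps Research Check-in either.
Outreach Sync starts before Release Huddle ends → Release Huddle and Outreach Sync overlap.
Overlapping pairs: Hiring Standup & Research Check-in, Outreach Sync & Release Huddle — 2 in total.

2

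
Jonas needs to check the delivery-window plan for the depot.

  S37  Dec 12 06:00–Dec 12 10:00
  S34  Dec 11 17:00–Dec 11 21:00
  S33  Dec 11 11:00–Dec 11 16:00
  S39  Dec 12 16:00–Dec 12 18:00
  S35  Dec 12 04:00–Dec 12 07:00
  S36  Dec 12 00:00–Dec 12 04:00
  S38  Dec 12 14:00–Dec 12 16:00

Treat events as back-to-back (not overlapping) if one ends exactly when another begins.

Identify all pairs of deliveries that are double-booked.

Sorted by start: S33, S34, S36, S35, S37, S38, S39.
S34 starts after S33 ends; S33 is clear from here.
S36 starts after S34 ends; S34 is clear from here.
S35 starts exactly when S36 ends (back-to-back, no overlap); S36 is clear from here.
S37 starts before S35 ends → S35 and S37 overlap.
S38 starts after S35 ends; S35 is clear from here.
S38 starts after S37 ends; S37 is clear from here.
S39 starts exactly when S38 ends (back-to-back, no overlap).

S35 & S37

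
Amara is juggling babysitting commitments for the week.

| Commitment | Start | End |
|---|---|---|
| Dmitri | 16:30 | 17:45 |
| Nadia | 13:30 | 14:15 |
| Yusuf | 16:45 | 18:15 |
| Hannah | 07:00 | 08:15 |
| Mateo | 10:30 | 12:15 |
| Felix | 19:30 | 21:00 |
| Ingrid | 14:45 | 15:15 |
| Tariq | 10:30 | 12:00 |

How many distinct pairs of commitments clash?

Sorted by start: Hannah, Tariq, Mateo, Nadia, Ingrid, Dmitri, Yusuf, Felix.
Tariq starts after Hannah ends — done with Hannah.
Mateo starts before Tariq ends → Tariq and Mateo overlap.
Nadia starts after Tariq ends — done with Tariq.
Nadia starts after Mateo ends — done with Mateo.
Ingrid starts after Nadia ends — done with Nadia.
Dmitri starts after Ingrid ends — done with Ingrid.
Yusuf starts before Dmitri ends → Dmitri and Yusuf overlap.
Felix starts after Dmitri ends.
Felix starts after Yusuf ends.
Overlapping pairs: Dmitri & Yusuf, Mateo & Tariq — 2 in total.

2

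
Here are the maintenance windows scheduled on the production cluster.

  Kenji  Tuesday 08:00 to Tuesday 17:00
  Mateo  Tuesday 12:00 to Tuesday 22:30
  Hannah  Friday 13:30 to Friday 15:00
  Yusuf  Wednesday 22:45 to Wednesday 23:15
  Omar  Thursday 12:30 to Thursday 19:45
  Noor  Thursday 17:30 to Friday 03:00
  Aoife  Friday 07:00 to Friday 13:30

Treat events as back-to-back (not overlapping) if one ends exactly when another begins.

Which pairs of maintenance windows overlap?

Kenji & Mateo, Noor & Omar

Check each pair: they overlap iff neither finishes before the other starts.
Sorted by start: Kenji, Mateo, Yusuf, Omar, Noor, Aoife, Hannah.
Mateo starts before Kenji ends → Kenji and Mateo overlap.
Yusuf starts after Kenji ends, so nothing later overlaps Kenji either.
Yusuf starts after Mateo ends, so nothing later overlaps Mateo either.
Omar starts after Yusuf ends, so nothing later overlaps Yusuf either.
Noor starts before Omar ends → Omar and Noor overlap.
Aoife starts after Omar ends, so nothing later overlaps Omar either.
Aoife starts after Noor ends, so nothing later overlaps Noor either.
Hannah starts exactly when Aoife ends (back-to-back, no overlap).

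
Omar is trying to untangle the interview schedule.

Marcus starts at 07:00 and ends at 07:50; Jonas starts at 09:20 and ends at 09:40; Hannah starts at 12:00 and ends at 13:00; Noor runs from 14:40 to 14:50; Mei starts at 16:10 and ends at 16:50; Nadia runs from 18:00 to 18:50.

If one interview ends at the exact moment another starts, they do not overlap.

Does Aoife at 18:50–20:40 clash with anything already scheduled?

Marcus: ends 07:50 at or before Aoife starts 18:50 → clear.
Jonas: ends 09:40 at or before Aoife starts 18:50 → clear.
Hannah: ends 13:00 at or before Aoife starts 18:50 → clear.
Noor: ends 14:50 at or before Aoife starts 18:50 → clear.
Mei: ends 16:50 at or before Aoife starts 18:50 → clear.
Nadia: ends 18:50 at or before Aoife starts 18:50 → clear.

No — it doesn't clash with anything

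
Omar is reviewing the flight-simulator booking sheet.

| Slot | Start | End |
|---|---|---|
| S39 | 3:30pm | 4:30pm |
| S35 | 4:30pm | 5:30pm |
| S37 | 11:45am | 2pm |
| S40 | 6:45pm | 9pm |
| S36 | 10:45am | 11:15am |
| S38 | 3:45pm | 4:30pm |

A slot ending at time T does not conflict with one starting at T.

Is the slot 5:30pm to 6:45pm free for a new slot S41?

S36: ends 11:15am at or before S41 starts 5:30pm → clear.
S37: ends 2pm at or before S41 starts 5:30pm → clear.
S39: ends 4:30pm at or before S41 starts 5:30pm → clear.
S38: ends 4:30pm at or before S41 starts 5:30pm → clear.
S35: ends 5:30pm at or before S41 starts 5:30pm → clear.
S40: starts 6:45pm at or after S41 ends 6:45pm → clear.

Yes — the slot is free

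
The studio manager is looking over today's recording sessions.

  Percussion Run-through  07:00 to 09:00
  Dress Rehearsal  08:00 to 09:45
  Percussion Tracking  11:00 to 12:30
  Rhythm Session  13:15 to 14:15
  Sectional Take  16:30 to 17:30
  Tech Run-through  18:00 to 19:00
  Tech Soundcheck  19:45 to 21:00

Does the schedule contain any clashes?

Sorted by start: Percussion Run-through, Dress Rehearsal, Percussion Tracking, Rhythm Session, Sectional Take, Tech Run-through, Tech Soundcheck.
Dress Rehearsal starts before Percussion Run-through ends → Percussion Run-through and Dress Rehearsal overlap.
That's a conflict, so the schedule is not conflict-free.

Yes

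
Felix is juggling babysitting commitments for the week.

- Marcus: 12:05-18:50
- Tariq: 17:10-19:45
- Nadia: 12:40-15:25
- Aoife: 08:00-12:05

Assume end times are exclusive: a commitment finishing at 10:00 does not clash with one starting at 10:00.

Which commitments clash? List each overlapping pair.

Marcus & Nadia, Marcus & Tariq

Sorted by start: Aoife, Marcus, Nadia, Tariq.
Marcus starts exactly when Aoife ends (back-to-back, no overlap), so Aoife has no further overlaps.
Nadia starts before Marcus ends → Marcus and Nadia overlap.
Tariq starts before Marcus ends → Marcus and Tariq overlap.
Tariq starts after Nadia ends.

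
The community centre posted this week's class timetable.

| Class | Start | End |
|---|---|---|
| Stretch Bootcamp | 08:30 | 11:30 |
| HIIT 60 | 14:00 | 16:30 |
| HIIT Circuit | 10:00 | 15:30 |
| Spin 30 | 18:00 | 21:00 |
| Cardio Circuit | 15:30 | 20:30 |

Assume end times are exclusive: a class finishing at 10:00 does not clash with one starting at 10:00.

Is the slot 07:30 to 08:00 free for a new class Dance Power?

Yes — the slot is free

Stretch Bootcamp: starts 08:30 at or after Dance Power ends 08:00 → clear.
HIIT Circuit: starts 10:00 at or after Dance Power ends 08:00 → clear.
HIIT 60: starts 14:00 at or after Dance Power ends 08:00 → clear.
Cardio Circuit: starts 15:30 at or after Dance Power ends 08:00 → clear.
Spin 30: starts 18:00 at or after Dance Power ends 08:00 → clear.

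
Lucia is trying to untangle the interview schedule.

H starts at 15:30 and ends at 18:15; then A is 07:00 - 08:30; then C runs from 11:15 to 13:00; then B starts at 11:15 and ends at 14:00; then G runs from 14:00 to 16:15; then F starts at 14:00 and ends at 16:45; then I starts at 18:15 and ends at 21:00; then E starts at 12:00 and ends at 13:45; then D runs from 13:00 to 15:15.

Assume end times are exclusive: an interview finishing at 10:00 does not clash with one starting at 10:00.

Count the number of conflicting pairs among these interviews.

10

Sorted by start: A, B, C, E, D, F, G, H, I.
B starts after A ends, so A has no further overlaps.
C starts before B ends → B and C overlap.
E starts before B ends → B and E overlap.
D starts before B ends → B and D overlap.
F starts exactly when B ends (back-to-back, no overlap), so B has no further overlaps.
E starts before C ends → C and E overlap.
D starts exactly when C ends (back-to-back, no overlap), so C has no further overlaps.
D starts before E ends → E and D overlap.
F starts after E ends, so E has no further overlaps.
F starts before D ends → D and F overlap.
G starts before D ends → D and G overlap.
H starts after D ends, so D has no further overlaps.
G starts before F ends → F and G overlap.
H starts before F ends → F and H overlap.
I starts after F ends.
H starts before G ends → G and H overlap.
I starts after G ends.
I starts exactly when H ends (back-to-back, no overlap).
Overlapping pairs: B & C, B & D, B & E, C & E, D & E, D & F, D & G, F & G, F & H, G & H — 10 in total.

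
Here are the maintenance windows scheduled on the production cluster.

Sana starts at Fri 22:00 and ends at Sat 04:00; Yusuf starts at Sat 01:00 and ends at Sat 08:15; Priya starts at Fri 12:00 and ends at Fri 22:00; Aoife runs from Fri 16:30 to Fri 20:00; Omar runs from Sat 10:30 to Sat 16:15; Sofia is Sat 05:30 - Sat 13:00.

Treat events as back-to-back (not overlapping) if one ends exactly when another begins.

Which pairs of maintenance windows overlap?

Sorted by start: Priya, Aoife, Sana, Yusuf, Sofia, Omar.
Aoife starts before Priya ends → Priya and Aoife overlap.
Sana starts exactly when Priya ends (back-to-back, no overlap) — done with Priya.
Sana starts after Aoife ends — done with Aoife.
Yusuf starts before Sana ends → Sana and Yusuf overlap.
Sofia starts after Sana ends — done with Sana.
Sofia starts before Yusuf ends → Yusuf and Sofia overlap.
Omar starts after Yusuf ends.
Omar starts before Sofia ends → Sofia and Omar overlap.

Aoife & Priya, Omar & Sofia, Sana & Yusuf, Sofia & Yusuf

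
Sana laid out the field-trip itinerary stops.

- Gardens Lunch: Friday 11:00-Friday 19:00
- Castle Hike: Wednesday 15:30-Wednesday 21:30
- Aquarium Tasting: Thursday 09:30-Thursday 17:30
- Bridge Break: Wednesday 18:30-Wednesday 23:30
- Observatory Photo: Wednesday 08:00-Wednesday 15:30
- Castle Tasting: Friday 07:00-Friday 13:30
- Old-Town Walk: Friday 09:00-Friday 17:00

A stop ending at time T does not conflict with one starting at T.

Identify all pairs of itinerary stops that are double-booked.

Two intervals overlap when each starts before the other ends.
Sorted by start: Observatory Photo, Castle Hike, Bridge Break, Aquarium Tasting, Castle Tasting, Old-Town Walk, Gardens Lunch.
Castle Hike starts exactly when Observatory Photo ends (back-to-back, no overlap) — done with Observatory Photo.
Bridge Break starts before Castle Hike ends → Castle Hike and Bridge Break overlap.
Aquarium Tasting starts after Castle Hike ends — done with Castle Hike.
Aquarium Tasting starts after Bridge Break ends — done with Bridge Break.
Castle Tasting starts after Aquarium Tasting ends — done with Aquarium Tasting.
Old-Town Walk starts before Castle Tasting ends → Castle Tasting and Old-Town Walk overlap.
Gardens Lunch starts before Castle Tasting ends → Castle Tasting and Gardens Lunch overlap.
Gardens Lunch starts before Old-Town Walk ends → Old-Town Walk and Gardens Lunch overlap.

Bridge Break & Castle Hike, Castle Tasting & Gardens Lunch, Castle Tasting & Old-Town Walk, Gardens Lunch & Old-Town Walk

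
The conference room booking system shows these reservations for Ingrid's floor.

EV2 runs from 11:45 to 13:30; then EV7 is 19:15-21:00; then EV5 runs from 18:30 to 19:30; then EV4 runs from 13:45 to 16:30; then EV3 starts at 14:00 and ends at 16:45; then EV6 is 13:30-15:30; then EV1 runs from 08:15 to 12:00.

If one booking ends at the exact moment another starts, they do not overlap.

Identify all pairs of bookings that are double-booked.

EV1 & EV2, EV3 & EV4, EV3 & EV6, EV4 & EV6, EV5 & EV7

Sorted by start: EV1, EV2, EV6, EV4, EV3, EV5, EV7.
EV2 starts before EV1 ends → EV1 and EV2 overlap.
EV6 starts after EV1 ends, so EV1 has no further overlaps.
EV6 starts exactly when EV2 ends (back-to-back, no overlap), so EV2 has no further overlaps.
EV4 starts before EV6 ends → EV6 and EV4 overlap.
EV3 starts before EV6 ends → EV6 and EV3 overlap.
EV5 starts after EV6 ends, so EV6 has no further overlaps.
EV3 starts before EV4 ends → EV4 and EV3 overlap.
EV5 starts after EV4 ends, so EV4 has no further overlaps.
EV5 starts after EV3 ends, so EV3 has no further overlaps.
EV7 starts before EV5 ends → EV5 and EV7 overlap.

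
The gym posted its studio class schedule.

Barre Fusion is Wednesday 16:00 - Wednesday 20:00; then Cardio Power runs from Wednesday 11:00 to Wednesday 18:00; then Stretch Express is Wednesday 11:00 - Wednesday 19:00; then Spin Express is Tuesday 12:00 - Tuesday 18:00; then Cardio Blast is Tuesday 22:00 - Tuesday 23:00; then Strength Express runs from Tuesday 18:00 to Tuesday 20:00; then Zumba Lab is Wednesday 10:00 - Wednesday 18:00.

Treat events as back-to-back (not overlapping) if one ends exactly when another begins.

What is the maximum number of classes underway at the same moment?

Sweep the timeline, counting +1 at each start and −1 at each end (ends before starts at a tie):
Tuesday 12:00 start Spin Express → 1
Tuesday 18:00 end Spin Express → 0
Tuesday 18:00 start Strength Express → 1
Tuesday 20:00 end Strength Express → 0
Tuesday 22:00 start Cardio Blast → 1
Tuesday 23:00 end Cardio Blast → 0
Wednesday 10:00 start Zumba Lab → 1
Wednesday 11:00 start Cardio Power → 2
Wednesday 11:00 start Stretch Express → 3
Wednesday 16:00 start Barre Fusion → 4
Wednesday 18:00 end Cardio Power → 3
Wednesday 18:00 end Zumba Lab → 2
Wednesday 19:00 end Stretch Express → 1
Wednesday 20:00 end Barre Fusion → 0
Peak is 4, at Wednesday 16:00 (Barre Fusion, Cardio Power, Stretch Express, Zumba Lab).

4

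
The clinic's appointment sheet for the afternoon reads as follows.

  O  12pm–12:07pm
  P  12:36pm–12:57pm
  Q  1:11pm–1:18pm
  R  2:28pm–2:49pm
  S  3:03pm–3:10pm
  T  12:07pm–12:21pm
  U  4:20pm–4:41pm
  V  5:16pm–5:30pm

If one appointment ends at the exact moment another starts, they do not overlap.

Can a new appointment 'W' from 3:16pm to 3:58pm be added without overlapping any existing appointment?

Yes — the slot is free

O: ends 12:07pm at or before W starts 3:16pm → clear.
T: ends 12:21pm at or before W starts 3:16pm → clear.
P: ends 12:57pm at or before W starts 3:16pm → clear.
Q: ends 1:18pm at or before W starts 3:16pm → clear.
R: ends 2:49pm at or before W starts 3:16pm → clear.
S: ends 3:10pm at or before W starts 3:16pm → clear.
U: starts 4:20pm at or after W ends 3:58pm → clear.
V: starts 5:16pm at or after W ends 3:58pm → clear.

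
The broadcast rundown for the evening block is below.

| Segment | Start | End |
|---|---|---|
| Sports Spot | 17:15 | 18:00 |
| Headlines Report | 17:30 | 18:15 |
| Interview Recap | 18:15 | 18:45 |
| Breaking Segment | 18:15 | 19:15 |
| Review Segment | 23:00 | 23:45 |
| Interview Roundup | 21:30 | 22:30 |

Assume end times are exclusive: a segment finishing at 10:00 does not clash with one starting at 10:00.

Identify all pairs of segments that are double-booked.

Check each pair: they overlap iff neither finishes before the other starts.
Sorted by start: Sports Spot, Headlines Report, Interview Recap, Breaking Segment, Interview Roundup, Review Segment.
Headlines Report starts before Sports Spot ends → Sports Spot and Headlines Report overlap.
Interview Recap starts after Sports Spot ends, so nothing later overlaps Sports Spot either.
Interview Recap starts exactly when Headlines Report ends (back-to-back, no overlap), so nothing later overlaps Headlines Report either.
Breaking Segment starts before Interview Recap ends → Interview Recap and Breaking Segment overlap.
Interview Roundup starts after Interview Recap ends, so nothing later overlaps Interview Recap either.
Interview Roundup starts after Breaking Segment ends, so nothing later overlaps Breaking Segment either.
Review Segment starts after Interview Roundup ends.

Breaking Segment & Interview Recap, Headlines Report & Sports Spot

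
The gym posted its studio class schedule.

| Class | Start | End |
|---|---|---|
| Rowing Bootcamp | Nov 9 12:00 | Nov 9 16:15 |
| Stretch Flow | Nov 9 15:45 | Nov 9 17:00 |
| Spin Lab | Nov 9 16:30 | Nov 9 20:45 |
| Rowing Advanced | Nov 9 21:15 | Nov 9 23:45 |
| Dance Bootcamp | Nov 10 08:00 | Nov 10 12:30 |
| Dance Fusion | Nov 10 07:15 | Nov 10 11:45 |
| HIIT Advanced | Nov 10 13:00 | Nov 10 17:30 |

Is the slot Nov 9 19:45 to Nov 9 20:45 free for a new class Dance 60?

No — it overlaps Spin Lab

Rowing Bootcamp: ends Nov 9 16:15 at or before Dance 60 starts Nov 9 19:45 → clear.
Stretch Flow: ends Nov 9 17:00 at or before Dance 60 starts Nov 9 19:45 → clear.
Spin Lab: starts Nov 9 16:30 before Dance 60 ends Nov 9 20:45, and ends Nov 9 20:45 after Dance 60 starts Nov 9 19:45 → overlap.
Rowing Advanced: starts Nov 9 21:15 at or after Dance 60 ends Nov 9 20:45 → clear.
Dance Fusion: starts Nov 10 07:15 at or after Dance 60 ends Nov 9 20:45 → clear.
Dance Bootcamp: starts Nov 10 08:00 at or after Dance 60 ends Nov 9 20:45 → clear.
HIIT Advanced: starts Nov 10 13:00 at or after Dance 60 ends Nov 9 20:45 → clear.
Dance 60 overlaps Spin Lab.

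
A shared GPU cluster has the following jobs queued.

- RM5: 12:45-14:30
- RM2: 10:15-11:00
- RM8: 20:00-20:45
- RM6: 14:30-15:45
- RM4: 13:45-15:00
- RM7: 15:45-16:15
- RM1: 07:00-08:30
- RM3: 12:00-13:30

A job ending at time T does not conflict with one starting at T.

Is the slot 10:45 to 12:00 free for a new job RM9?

No — it overlaps RM2

RM1: ends 08:30 at or before RM9 starts 10:45 → clear.
RM2: starts 10:15 before RM9 ends 12:00, and ends 11:00 after RM9 starts 10:45 → overlap.
RM3: starts 12:00 at or after RM9 ends 12:00 → clear.
RM5: starts 12:45 at or after RM9 ends 12:00 → clear.
RM4: starts 13:45 at or after RM9 ends 12:00 → clear.
RM6: starts 14:30 at or after RM9 ends 12:00 → clear.
RM7: starts 15:45 at or after RM9 ends 12:00 → clear.
RM8: starts 20:00 at or after RM9 ends 12:00 → clear.
RM9 overlaps RM2.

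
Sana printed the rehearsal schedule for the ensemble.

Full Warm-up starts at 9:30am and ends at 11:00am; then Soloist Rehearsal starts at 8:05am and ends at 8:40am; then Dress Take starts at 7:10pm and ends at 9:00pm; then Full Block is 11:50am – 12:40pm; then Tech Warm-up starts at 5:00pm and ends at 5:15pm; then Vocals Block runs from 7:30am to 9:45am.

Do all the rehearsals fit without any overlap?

Sorted by start: Vocals Block, Soloist Rehearsal, Full Warm-up, Full Block, Tech Warm-up, Dress Take.
Soloist Rehearsal starts before Vocals Block ends → Vocals Block and Soloist Rehearsal overlap.
That's a conflict, so the schedule is not conflict-free.

No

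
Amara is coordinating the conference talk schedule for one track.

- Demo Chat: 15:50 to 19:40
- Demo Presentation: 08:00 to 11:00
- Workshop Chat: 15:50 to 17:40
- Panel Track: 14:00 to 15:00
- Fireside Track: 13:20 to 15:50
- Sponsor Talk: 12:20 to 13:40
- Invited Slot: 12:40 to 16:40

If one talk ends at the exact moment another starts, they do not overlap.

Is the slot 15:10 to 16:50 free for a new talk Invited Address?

No — it overlaps Demo Chat, Fireside Track, Invited Slot, Workshop Chat

Demo Presentation: ends 11:00 at or before Invited Address starts 15:10 → clear.
Sponsor Talk: ends 13:40 at or before Invited Address starts 15:10 → clear.
Invited Slot: starts 12:40 before Invited Address ends 16:50, and ends 16:40 after Invited Address starts 15:10 → overlap.
Fireside Track: starts 13:20 before Invited Address ends 16:50, and ends 15:50 after Invited Address starts 15:10 → overlap.
Panel Track: ends 15:00 at or before Invited Address starts 15:10 → clear.
Demo Chat: starts 15:50 before Invited Address ends 16:50, and ends 19:40 after Invited Address starts 15:10 → overlap.
Workshop Chat: starts 15:50 before Invited Address ends 16:50, and ends 17:40 after Invited Address starts 15:10 → overlap.
Invited Address overlaps Invited Slot, Fireside Track, Demo Chat, Workshop Chat.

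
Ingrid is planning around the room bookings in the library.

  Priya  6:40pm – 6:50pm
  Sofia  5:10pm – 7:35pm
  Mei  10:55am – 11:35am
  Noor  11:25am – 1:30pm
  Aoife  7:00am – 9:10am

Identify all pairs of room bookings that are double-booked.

Two intervals overlap when each starts before the other ends.
Sorted by start: Aoife, Mei, Noor, Sofia, Priya.
Mei starts after Aoife ends, so Aoife has no further overlaps.
Noor starts before Mei ends → Mei and Noor overlap.
Sofia starts after Mei ends, so Mei has no further overlaps.
Sofia starts after Noor ends, so Noor has no further overlaps.
Priya starts before Sofia ends → Sofia and Priya overlap.

Mei & Noor, Priya & Sofia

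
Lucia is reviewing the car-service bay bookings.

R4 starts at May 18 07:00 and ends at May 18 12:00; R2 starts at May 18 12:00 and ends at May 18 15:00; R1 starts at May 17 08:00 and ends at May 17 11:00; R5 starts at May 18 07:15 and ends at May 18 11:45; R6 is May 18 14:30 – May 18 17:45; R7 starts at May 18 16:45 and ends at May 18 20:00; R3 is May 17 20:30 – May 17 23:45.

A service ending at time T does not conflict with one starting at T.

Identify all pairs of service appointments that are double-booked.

Two intervals overlap when each starts before the other ends.
Sorted by start: R1, R3, R4, R5, R2, R6, R7.
R3 starts after R1 ends, so nothing later overlaps R1 either.
R4 starts after R3 ends, so nothing later overlaps R3 either.
R5 starts before R4 ends → R4 and R5 overlap.
R2 starts exactly when R4 ends (back-to-back, no overlap), so nothing later overlaps R4 either.
R2 starts after R5 ends, so nothing later overlaps R5 either.
R6 starts before R2 ends → R2 and R6 overlap.
R7 starts after R2 ends.
R7 starts before R6 ends → R6 and R7 overlap.

R2 & R6, R4 & R5, R6 & R7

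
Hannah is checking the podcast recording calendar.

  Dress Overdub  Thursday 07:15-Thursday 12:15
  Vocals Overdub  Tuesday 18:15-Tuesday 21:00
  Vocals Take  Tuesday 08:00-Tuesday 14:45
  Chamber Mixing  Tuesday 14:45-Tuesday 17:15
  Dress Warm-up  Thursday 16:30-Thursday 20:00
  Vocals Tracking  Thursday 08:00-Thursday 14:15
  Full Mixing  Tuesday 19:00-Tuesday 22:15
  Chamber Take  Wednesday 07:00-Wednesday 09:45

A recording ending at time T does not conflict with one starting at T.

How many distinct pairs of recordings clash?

2

Sorted by start: Vocals Take, Chamber Mixing, Vocals Overdub, Full Mixing, Chamber Take, Dress Overdub, Vocals Tracking, Dress Warm-up.
Chamber Mixing starts exactly when Vocals Take ends (back-to-back, no overlap), so nothing later overlaps Vocals Take either.
Vocals Overdub starts after Chamber Mixing ends, so nothing later overlaps Chamber Mixing either.
Full Mixing starts before Vocals Overdub ends → Vocals Overdub and Full Mixing overlap.
Chamber Take starts after Vocals Overdub ends, so nothing later overlaps Vocals Overdub either.
Chamber Take starts after Full Mixing ends, so nothing later overlaps Full Mixing either.
Dress Overdub starts after Chamber Take ends, so nothing later overlaps Chamber Take either.
Vocals Tracking starts before Dress Overdub ends → Dress Overdub and Vocals Tracking overlap.
Dress Warm-up starts after Dress Overdub ends.
Dress Warm-up starts after Vocals Tracking ends.
Overlapping pairs: Dress Overdub & Vocals Tracking, Full Mixing & Vocals Overdub — 2 in total.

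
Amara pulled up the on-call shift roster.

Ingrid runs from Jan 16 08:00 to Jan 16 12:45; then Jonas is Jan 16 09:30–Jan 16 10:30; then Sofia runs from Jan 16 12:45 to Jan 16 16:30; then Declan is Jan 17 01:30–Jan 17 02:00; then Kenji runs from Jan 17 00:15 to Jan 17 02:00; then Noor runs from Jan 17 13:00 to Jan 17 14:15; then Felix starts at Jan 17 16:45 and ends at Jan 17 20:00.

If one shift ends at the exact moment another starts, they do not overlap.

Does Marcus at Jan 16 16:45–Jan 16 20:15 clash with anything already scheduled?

No — it doesn't clash with anything

Ingrid: ends Jan 16 12:45 at or before Marcus starts Jan 16 16:45 → clear.
Jonas: ends Jan 16 10:30 at or before Marcus starts Jan 16 16:45 → clear.
Sofia: ends Jan 16 16:30 at or before Marcus starts Jan 16 16:45 → clear.
Kenji: starts Jan 17 00:15 at or after Marcus ends Jan 16 20:15 → clear.
Declan: starts Jan 17 01:30 at or after Marcus ends Jan 16 20:15 → clear.
Noor: starts Jan 17 13:00 at or after Marcus ends Jan 16 20:15 → clear.
Felix: starts Jan 17 16:45 at or after Marcus ends Jan 16 20:15 → clear.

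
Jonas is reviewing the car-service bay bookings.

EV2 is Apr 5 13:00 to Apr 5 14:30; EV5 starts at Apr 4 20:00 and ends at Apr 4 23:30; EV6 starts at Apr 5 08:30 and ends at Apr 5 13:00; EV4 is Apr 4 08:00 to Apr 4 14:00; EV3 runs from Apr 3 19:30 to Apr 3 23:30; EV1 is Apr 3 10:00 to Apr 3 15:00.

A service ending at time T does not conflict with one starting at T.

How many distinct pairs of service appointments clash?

0

Sorted by start: EV1, EV3, EV4, EV5, EV6, EV2.
EV3 starts after EV1 ends, so nothing later overlaps EV1 either.
EV4 starts after EV3 ends, so nothing later overlaps EV3 either.
EV5 starts after EV4 ends, so nothing later overlaps EV4 either.
EV6 starts after EV5 ends, so nothing later overlaps EV5 either.
EV2 starts exactly when EV6 ends (back-to-back, no overlap).
No pair overlaps.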